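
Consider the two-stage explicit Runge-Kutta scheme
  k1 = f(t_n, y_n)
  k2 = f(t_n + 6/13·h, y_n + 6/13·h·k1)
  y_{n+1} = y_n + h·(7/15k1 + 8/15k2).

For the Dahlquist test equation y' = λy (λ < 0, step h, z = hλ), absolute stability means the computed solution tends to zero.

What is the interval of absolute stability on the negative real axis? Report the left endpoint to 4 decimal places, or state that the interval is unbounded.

Set f=λy, z=hλ:
  k1=λy_n ⇒ h·k1=z·y_n;  k2=λ(1+6/13z)y_n ⇒ h·k2=z(1+6/13z)y_n
  y_{n+1}/y_n = 1 + 7/15z + 8/15z(1+6/13z) = 1 + z + 16/65z²
  ⇒ R(z) = 1 + z + 16/65z².

Need |R(x)|<1, x<0.
x=-1.45: |R|=0.0675
R=1: x+16/65x²=0 ⇒ x=−65/16=-4.0625; min R=1−1/(4·16/65)=-0.0156>−1
Confirm numerically:
  x=-2.898: |R|=0.16930 <1
  x=-1.979: |R|=0.01495 <1
  x=-1.647: |R|=0.02072 <1
  x=-4.641: |R|=1.66088 >1
  x=-4.237: |R|=1.18200 >1
  x=-4.153: |R|=1.09252 >1
So |R|<1 on (-4.0625, 0).

z∈(-4.0625,0).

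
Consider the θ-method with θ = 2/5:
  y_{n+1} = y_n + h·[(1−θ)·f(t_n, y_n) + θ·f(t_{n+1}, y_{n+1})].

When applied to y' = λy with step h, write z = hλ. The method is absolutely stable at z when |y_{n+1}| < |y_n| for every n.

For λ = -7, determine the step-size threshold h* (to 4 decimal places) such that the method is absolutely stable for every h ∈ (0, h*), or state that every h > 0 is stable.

On y'=λy, z=hλ:
  y_{n+1} = y_n + z·[3/5·y_n + 2/5·y_{n+1}] ⇒ (1 − 2/5z)y_{n+1} = (1 + 3/5z)y_n
  R(z) = (1 + 3/5z)/(1 − 2/5z).

Need |R(x)|<1, x<0.
x=-0.46: |R|=0.6115
R=−1: 1+3/5x = −1+2/5x ⇒ -1/5x=2 ⇒ x=2/(-1/5)=-10.0000
Confirm numerically:
  x=-9.436: |R|=0.97637 <1
  x=-5.926: |R|=0.75825 <1
  x=-5.911: |R|=0.75693 <1
  x=-5.226: |R|=0.69104 <1
  x=-10.477: |R|=1.01838 >1
  x=-10.161: |R|=1.00636 >1
  x=-10.148: |R|=1.00585 >1
Stable set (-10.0000, 0).

(-10.0000,0); λ=-7 ⇒ h* = (10)/7 = 1.4286.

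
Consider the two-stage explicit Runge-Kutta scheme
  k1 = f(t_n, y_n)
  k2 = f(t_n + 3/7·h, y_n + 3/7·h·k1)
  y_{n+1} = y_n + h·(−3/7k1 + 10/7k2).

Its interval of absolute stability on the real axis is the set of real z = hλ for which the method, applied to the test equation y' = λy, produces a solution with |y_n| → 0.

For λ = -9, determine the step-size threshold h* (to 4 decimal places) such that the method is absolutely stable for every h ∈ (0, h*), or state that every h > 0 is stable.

(-1.6333,0); λ=-9 ⇒ h* = (49/30)/9 = 0.1815.

With y'=λy (z=hλ):
  k1=λy_n ⇒ h·k1=z·y_n;  k2=λ(1+3/7z)y_n ⇒ h·k2=z(1+3/7z)y_n
  y_{n+1}/y_n = 1 − 3/7z + 10/7z(1+3/7z) = 1 + z + 30/49z²
  R(z) = 1 + z + 30/49z².

Solve |R(x)|<1 on ℝ⁻.
x=-1.12: |R|=0.6480
R=1: x+30/49x²=0 ⇒ x=−49/30=-1.6333; min R=1−1/(4·30/49)=0.5917>−1
Confirm numerically:
  x=-1.501: |R|=0.87839 <1
  x=-1.420: |R|=0.81453 <1
  x=-0.742: |R|=0.59508 <1
  x=-1.965: |R|=1.39902 >1
  x=-1.782: |R|=1.16220 >1
  x=-1.696: |R|=1.06507 >1
Stable set (-1.6333, 0).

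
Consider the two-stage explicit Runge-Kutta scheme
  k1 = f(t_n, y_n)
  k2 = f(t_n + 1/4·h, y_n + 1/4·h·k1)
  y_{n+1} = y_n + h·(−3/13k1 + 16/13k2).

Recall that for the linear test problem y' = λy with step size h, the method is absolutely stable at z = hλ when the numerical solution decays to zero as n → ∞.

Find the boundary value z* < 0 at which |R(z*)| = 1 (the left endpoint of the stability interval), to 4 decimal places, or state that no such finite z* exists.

left endpoint -3.2500.

Set f=λy, z=hλ:
  k1=λy_n ⇒ h·k1=z·y_n;  k2=λ(1+1/4z)y_n ⇒ h·k2=z(1+1/4z)y_n
  y_{n+1}/y_n = 1 − 3/13z + 16/13z(1+1/4z) = 1 + z + 4/13z²
  so R(z) = 1 + z + 4/13z².

Find x<0 with |R(x)|<1.
x=-1.17: |R|=0.2512
R=1: x+4/13x²=0 ⇒ x=−13/4=-3.2500; min R=1−1/(4·4/13)=0.1875>−1
Confirm numerically:
  x=-2.362: |R|=0.35463 <1
  x=-2.317: |R|=0.33484 <1
  x=-2.299: |R|=0.32728 <1
  x=-1.874: |R|=0.20658 <1
  x=-3.691: |R|=1.50084 >1
  x=-3.515: |R|=1.28661 >1
So |R|<1 on (-3.2500, 0).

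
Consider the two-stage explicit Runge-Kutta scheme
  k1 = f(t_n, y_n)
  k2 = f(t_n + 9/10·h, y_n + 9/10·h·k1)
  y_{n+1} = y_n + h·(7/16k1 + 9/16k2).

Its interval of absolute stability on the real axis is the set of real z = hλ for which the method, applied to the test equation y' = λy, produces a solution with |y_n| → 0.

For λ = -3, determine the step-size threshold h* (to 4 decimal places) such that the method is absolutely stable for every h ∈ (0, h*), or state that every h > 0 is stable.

With y'=λy (z=hλ):
  k1=λy_n ⇒ h·k1=z·y_n;  k2=λ(1+9/10z)y_n ⇒ h·k2=z(1+9/10z)y_n
  y_{n+1}/y_n = 1 + 7/16z + 9/16z(1+9/10z) = 1 + z + 81/160z²
  so R(z) = 1 + z + 81/160z².

Find x<0 with |R(x)|<1.
x=-0.95: |R|=0.5069
R=1: x+81/160x²=0 ⇒ x=−160/81=-1.9753; min R=1−1/(4·81/160)=0.5062>−1
Confirm numerically:
  x=-1.902: |R|=0.92941 <1
  x=-1.541: |R|=0.66118 <1
  x=-0.992: |R|=0.50618 <1
  x=-2.256: |R|=1.32058 >1
  x=-2.247: |R|=1.30906 >1
Stable set (-1.9753, 0).

(-1.9753,0); λ=-3 ⇒ h* = (160/81)/3 = 0.6584.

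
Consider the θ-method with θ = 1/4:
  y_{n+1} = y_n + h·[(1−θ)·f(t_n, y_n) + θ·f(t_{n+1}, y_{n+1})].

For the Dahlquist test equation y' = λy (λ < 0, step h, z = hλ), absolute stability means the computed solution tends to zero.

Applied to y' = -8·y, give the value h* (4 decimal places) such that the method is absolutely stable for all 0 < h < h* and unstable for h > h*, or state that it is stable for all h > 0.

On y'=λy, z=hλ:
  y_{n+1} = y_n + z·[3/4·y_n + 1/4·y_{n+1}] ⇒ (1 − 1/4z)y_{n+1} = (1 + 3/4z)y_n
  ⇒ R(z) = (1 + 3/4z)/(1 − 1/4z).

Boundary: |R(x)|=1, x<0.
x=-1.58: |R|=0.1326
R=−1: 1+3/4x = −1+1/4x ⇒ -1/2x=2 ⇒ x=2/(-1/2)=-4.0000
Confirm numerically:
  x=-3.184: |R|=0.77283 <1
  x=-2.797: |R|=0.64602 <1
  x=-2.117: |R|=0.38434 <1
  x=-1.862: |R|=0.27056 <1
  x=-4.511: |R|=1.12008 >1
  x=-4.376: |R|=1.08978 >1
  x=-4.311: |R|=1.07484 >1
So |R|<1 on (-4.0000, 0).

(-4.0000,0); λ=-8 ⇒ h* = (4)/8 = 0.5000.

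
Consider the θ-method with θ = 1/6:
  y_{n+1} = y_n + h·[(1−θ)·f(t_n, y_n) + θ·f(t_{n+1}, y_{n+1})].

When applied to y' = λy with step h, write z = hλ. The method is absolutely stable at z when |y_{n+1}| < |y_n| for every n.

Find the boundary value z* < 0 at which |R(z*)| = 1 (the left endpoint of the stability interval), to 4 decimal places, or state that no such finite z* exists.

With y'=λy (z=hλ):
  y_{n+1} = y_n + z·[5/6·y_n + 1/6·y_{n+1}] ⇒ (1 − 1/6z)y_{n+1} = (1 + 5/6z)y_n
  so R(z) = (1 + 5/6z)/(1 − 1/6z).

Boundary: |R(x)|=1, x<0.
x=-0.53: |R|=0.5130
R=−1: 1+5/6x = −1+1/6x ⇒ -2/3x=2 ⇒ x=2/(-2/3)=-3.0000
Confirm numerically:
  x=-2.419: |R|=0.72396 <1
  x=-2.272: |R|=0.64797 <1
  x=-1.900: |R|=0.44304 <1
  x=-1.752: |R|=0.35604 <1
  x=-3.447: |R|=1.18927 >1
  x=-3.211: |R|=1.09163 >1
  x=-3.208: |R|=1.09036 >1
Interval (-3.0000, 0).

left endpoint -3.0000.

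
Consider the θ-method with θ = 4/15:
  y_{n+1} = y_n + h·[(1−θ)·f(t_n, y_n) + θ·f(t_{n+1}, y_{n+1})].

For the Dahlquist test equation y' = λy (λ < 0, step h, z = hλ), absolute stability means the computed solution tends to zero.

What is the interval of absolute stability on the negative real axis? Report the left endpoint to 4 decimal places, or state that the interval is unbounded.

z∈(-4.2857,0).

Test eqn y'=λy, z=hλ:
  y_{n+1} = y_n + z·[11/15·y_n + 4/15·y_{n+1}] ⇒ (1 − 4/15z)y_{n+1} = (1 + 11/15z)y_n
  R(z) = (1 + 11/15z)/(1 − 4/15z).

Find x<0 with |R(x)|<1.
x=-0.98: |R|=0.2230
R=−1: 1+11/15x = −1+4/15x ⇒ -7/15x=2 ⇒ x=2/(-7/15)=-4.2857
Confirm numerically:
  x=-4.155: |R|=0.97106 <1
  x=-4.142: |R|=0.96813 <1
  x=-3.903: |R|=0.91249 <1
  x=-2.539: |R|=0.51395 <1
  x=-4.665: |R|=1.07888 >1
  x=-4.548: |R|=1.05531 >1
Interval (-4.2857, 0).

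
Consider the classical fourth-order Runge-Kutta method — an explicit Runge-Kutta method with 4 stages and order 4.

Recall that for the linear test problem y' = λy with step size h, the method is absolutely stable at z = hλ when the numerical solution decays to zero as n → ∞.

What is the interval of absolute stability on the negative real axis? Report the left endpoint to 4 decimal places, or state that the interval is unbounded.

z∈(-2.7853,0).

Set f=λy, z=hλ:
  order 4, 4-stage ⇒ R(z)=1+z+z^2/2+z^3/6+z^4/24
  (e.g. R(-1.6)=0.27040, |R|=0.27040)

Boundary: |R(x)|=1, x<0.
x=-1.6: |R|=0.2704
|R(-2.14)|=0.3903 |R(-1.68)|=0.2728 |R(-1.67)|=0.2723
Bisect:
  x_lo=-3.3613 |R|=2.2772  x_hi=-0.1632 |R|=0.8494
  mid=-1.76227 |R|=0.28024 →hi
  mid=-2.56179 |R|=0.71210 →hi
  mid=-2.96155 |R|=1.29993 →lo
  mid=-2.76167 |R|=0.96496 →hi
  mid=-2.86161 |R|=1.12129 →lo
  mid=-2.81164 |R|=1.04045 →lo
  mid=-2.78665 |R|=1.00205 →lo
  mid=-2.77416 |R|=0.98335 →hi
  mid=-2.78041 |R|=0.99266 →hi
  mid=-2.78353 |R|=0.99735 →hi
  ...
  [-2.78548,-2.78529] ⇒ x*=-2.7853
Stable set (-2.7853, 0).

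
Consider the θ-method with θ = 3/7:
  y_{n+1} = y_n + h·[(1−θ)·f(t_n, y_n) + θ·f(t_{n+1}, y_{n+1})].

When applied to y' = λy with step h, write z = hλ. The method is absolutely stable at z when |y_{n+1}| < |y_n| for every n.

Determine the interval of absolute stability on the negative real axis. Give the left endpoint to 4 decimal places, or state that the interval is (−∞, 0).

z∈(-14.0000,0).

With y'=λy (z=hλ):
  y_{n+1} = y_n + z·[4/7·y_n + 3/7·y_{n+1}] ⇒ (1 − 3/7z)y_{n+1} = (1 + 4/7z)y_n
  Hence R(z) = (1 + 4/7z)/(1 − 3/7z).

Boundary: |R(x)|=1, x<0.
x=-0.63: |R|=0.5039
R=−1: 1+4/7x = −1+3/7x ⇒ -1/7x=2 ⇒ x=2/(-1/7)=-14.0000
Confirm numerically:
  x=-9.906: |R|=0.88850 <1
  x=-7.157: |R|=0.75965 <1
  x=-5.983: |R|=0.67866 <1
  x=-14.498: |R|=1.00986 >1
  x=-14.236: |R|=1.00475 >1
So |R|<1 on (-14.0000, 0).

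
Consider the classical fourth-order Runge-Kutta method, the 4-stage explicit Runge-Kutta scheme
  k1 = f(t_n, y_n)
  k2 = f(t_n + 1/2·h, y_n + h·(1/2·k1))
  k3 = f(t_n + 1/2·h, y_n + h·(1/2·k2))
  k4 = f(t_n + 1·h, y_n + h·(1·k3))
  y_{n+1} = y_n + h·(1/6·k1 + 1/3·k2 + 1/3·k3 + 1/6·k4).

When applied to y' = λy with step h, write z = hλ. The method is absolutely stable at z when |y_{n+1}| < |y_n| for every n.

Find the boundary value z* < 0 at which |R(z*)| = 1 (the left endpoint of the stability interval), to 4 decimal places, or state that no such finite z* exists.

left endpoint -2.7853.

On y'=λy, z=hλ:
  order 4, 4-stage ⇒ R(z)=1+z+z^2/2+z^3/6+z^4/24
  (e.g. R(-1.03)=0.36523, |R|=0.36523)

Solve |R(x)|<1 on ℝ⁻.
x=-1.03: |R|=0.3652
|R(-3.08)|=1.5432 |R(-2.51)|=0.6583 |R(-1.53)|=0.2718
Bisect:
  x_lo=-3.4926 |R|=2.7059  x_hi=-0.1979 |R|=0.8205
  mid=-1.84526 |R|=0.29313 →hi
  mid=-2.66894 |R|=0.83829 →hi
  mid=-3.08079 |R|=1.54491 →lo
  mid=-2.87486 |R|=1.14366 →lo
  mid=-2.77190 |R|=0.98000 →hi
  mid=-2.82338 |R|=1.05896 →lo
  mid=-2.79764 |R|=1.01878 →lo
  mid=-2.78477 |R|=0.99922 →hi
  mid=-2.79121 |R|=1.00896 →lo
  ...
  [-2.78538,-2.78518] ⇒ x*=-2.7853
So |R|<1 on (-2.7853, 0).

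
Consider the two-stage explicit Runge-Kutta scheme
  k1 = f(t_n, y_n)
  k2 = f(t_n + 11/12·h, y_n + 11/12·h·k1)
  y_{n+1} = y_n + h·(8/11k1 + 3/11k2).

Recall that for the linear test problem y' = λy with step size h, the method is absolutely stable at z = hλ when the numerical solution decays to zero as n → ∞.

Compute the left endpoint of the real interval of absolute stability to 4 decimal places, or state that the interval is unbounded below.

With y'=λy (z=hλ):
  k1=λy_n ⇒ h·k1=z·y_n;  k2=λ(1+11/12z)y_n ⇒ h·k2=z(1+11/12z)y_n
  y_{n+1}/y_n = 1 + 8/11z + 3/11z(1+11/12z) = 1 + z + 1/4z²
  ⇒ R(z) = 1 + z + 1/4z².

Boundary: |R(x)|=1, x<0.
x=-1.04: |R|=0.2304
R=1: x+1/4x²=0 ⇒ x=−4=-4.0000; min R=1−1/(4·1/4)=0.0000>−1
Confirm numerically:
  x=-3.580: |R|=0.62410 <1
  x=-3.383: |R|=0.47817 <1
  x=-1.608: |R|=0.03842 <1
  x=-4.162: |R|=1.16856 >1
  x=-4.129: |R|=1.13316 >1
  x=-4.107: |R|=1.10986 >1
So |R|<1 on (-4.0000, 0).

z* = -4.0000.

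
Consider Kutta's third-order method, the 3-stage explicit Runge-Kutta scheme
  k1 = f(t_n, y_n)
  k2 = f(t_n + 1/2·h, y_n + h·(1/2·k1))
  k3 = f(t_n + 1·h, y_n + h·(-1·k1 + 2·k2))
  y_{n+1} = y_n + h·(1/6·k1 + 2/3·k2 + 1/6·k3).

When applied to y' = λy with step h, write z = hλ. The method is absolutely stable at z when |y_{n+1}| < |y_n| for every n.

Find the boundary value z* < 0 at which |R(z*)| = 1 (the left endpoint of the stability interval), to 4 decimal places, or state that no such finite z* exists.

With y'=λy (z=hλ):
  order 3, 3-stage ⇒ R(z)=1+z+z^2/2+z^3/6
  (e.g. R(-0.56)=0.56753, |R|=0.56753)

Need |R(x)|<1, x<0.
x=-0.56: |R|=0.5675
|R(-1.87)|=0.2114 |R(-1.47)|=0.0810 |R(-0.79)|=0.4399
Bisect:
  x_lo=-3.1441 |R|=2.3815  x_hi=-0.1925 |R|=0.8249
  mid=-1.66827 |R|=0.05054 →hi
  mid=-2.40618 |R|=0.83317 →hi
  mid=-2.77513 |R|=1.48651 →lo
  mid=-2.59066 |R|=1.13277 →lo
  mid=-2.49842 |R|=0.97660 →hi
  mid=-2.54454 |R|=1.05304 →lo
  mid=-2.52148 |R|=1.01442 →lo
  mid=-2.50995 |R|=0.99541 →hi
  mid=-2.51571 |R|=1.00489 →lo
  ...
  [-2.51283,-2.51265] ⇒ x*=-2.5127
Stable set (-2.5127, 0).

z* = -2.5127.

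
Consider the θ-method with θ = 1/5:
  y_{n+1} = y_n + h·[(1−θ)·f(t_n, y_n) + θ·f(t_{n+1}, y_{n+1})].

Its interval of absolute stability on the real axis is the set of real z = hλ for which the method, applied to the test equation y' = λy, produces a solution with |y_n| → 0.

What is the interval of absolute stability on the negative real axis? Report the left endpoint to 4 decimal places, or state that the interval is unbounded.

z∈(-3.3333,0).

On y'=λy, z=hλ:
  y_{n+1} = y_n + z·[4/5·y_n + 1/5·y_{n+1}] ⇒ (1 − 1/5z)y_{n+1} = (1 + 4/5z)y_n
  so R(z) = (1 + 4/5z)/(1 − 1/5z).

Boundary: |R(x)|=1, x<0.
x=-1.15: |R|=0.0650
R=−1: 1+4/5x = −1+1/5x ⇒ -3/5x=2 ⇒ x=2/(-3/5)=-3.3333
Confirm numerically:
  x=-3.098: |R|=0.91282 <1
  x=-2.700: |R|=0.75325 <1
  x=-2.608: |R|=0.71399 <1
  x=-1.634: |R|=0.23153 <1
  x=-3.764: |R|=1.14742 >1
  x=-3.678: |R|=1.11915 >1
  x=-3.381: |R|=1.01706 >1
Stable set (-3.3333, 0).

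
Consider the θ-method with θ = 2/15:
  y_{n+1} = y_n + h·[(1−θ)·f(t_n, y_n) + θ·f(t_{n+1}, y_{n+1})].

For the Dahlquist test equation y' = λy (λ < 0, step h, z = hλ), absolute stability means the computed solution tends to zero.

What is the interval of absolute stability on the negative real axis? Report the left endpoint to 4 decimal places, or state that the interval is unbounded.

Set f=λy, z=hλ:
  y_{n+1} = y_n + z·[13/15·y_n + 2/15·y_{n+1}] ⇒ (1 − 2/15z)y_{n+1} = (1 + 13/15z)y_n
  so R(z) = (1 + 13/15z)/(1 − 2/15z).

Boundary: |R(x)|=1, x<0.
x=-0.61: |R|=0.4359
R=−1: 1+13/15x = −1+2/15x ⇒ -11/15x=2 ⇒ x=2/(-11/15)=-2.7273
Confirm numerically:
  x=-2.673: |R|=0.97066 <1
  x=-1.808: |R|=0.45681 <1
  x=-1.464: |R|=0.22490 <1
  x=-1.268: |R|=0.08463 <1
  x=-2.845: |R|=1.06259 >1
  x=-2.750: |R|=1.01220 >1
Interval (-2.7273, 0).

(-2.7273, 0).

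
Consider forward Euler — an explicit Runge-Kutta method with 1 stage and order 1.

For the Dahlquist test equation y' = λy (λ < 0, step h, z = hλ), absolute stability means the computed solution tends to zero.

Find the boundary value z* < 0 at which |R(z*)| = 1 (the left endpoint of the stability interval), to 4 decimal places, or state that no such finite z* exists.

z* = -2.0000.

Test eqn y'=λy, z=hλ:
  order 1, 1-stage ⇒ R(z)=1+z
  (e.g. R(-0.72)=0.28000, |R|=0.28000)

Need |R(x)|<1, x<0.
x=-0.72: |R|=0.2800
|R(-2.29)|=1.2900 |R(-2.1)|=1.1000 |R(-0.66)|=0.3400
Bisect:
  x_lo=-2.7371 |R|=1.7371  x_hi=-0.3288 |R|=0.6712
  mid=-1.53298 |R|=0.53298 →hi
  mid=-2.13505 |R|=1.13505 →lo
  mid=-1.83401 |R|=0.83401 →hi
  mid=-1.98453 |R|=0.98453 →hi
  mid=-2.05979 |R|=1.05979 →lo
  mid=-2.02216 |R|=1.02216 →lo
  mid=-2.00335 |R|=1.00335 →lo
  ...
  [-2.00011,-1.99997] ⇒ x*=-2.0000
So |R|<1 on (-2.0000, 0).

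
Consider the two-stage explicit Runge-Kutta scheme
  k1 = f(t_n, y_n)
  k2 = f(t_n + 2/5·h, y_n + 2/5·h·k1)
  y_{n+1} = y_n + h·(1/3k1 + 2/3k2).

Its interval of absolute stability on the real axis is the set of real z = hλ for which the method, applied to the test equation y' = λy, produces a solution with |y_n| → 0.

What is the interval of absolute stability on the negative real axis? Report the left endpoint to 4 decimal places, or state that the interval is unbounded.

Test eqn y'=λy, z=hλ:
  k1=λy_n ⇒ h·k1=z·y_n;  k2=λ(1+2/5z)y_n ⇒ h·k2=z(1+2/5z)y_n
  y_{n+1}/y_n = 1 + 1/3z + 2/3z(1+2/5z) = 1 + z + 4/15z²
  so R(z) = 1 + z + 4/15z².

Find x<0 with |R(x)|<1.
x=-1.35: |R|=0.1360
R=1: x+4/15x²=0 ⇒ x=−15/4=-3.7500; min R=1−1/(4·4/15)=0.0625>−1
Confirm numerically:
  x=-3.076: |R|=0.44714 <1
  x=-2.167: |R|=0.08524 <1
  x=-1.960: |R|=0.06443 <1
  x=-3.871: |R|=1.12490 >1
  x=-3.842: |R|=1.09426 >1
Stable set (-3.7500, 0).

z∈(-3.7500,0).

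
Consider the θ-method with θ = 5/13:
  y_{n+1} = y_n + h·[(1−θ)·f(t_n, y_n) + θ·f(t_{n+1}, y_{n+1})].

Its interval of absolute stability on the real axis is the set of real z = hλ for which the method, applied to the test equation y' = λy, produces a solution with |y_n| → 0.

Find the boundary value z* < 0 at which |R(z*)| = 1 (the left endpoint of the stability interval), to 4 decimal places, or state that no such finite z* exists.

Set f=λy, z=hλ:
  y_{n+1} = y_n + z·[8/13·y_n + 5/13·y_{n+1}] ⇒ (1 − 5/13z)y_{n+1} = (1 + 8/13z)y_n
  R(z) = (1 + 8/13z)/(1 − 5/13z).

Find x<0 with |R(x)|<1.
x=-1.67: |R|=0.0169
R=−1: 1+8/13x = −1+5/13x ⇒ -3/13x=2 ⇒ x=2/(-3/13)=-8.6667
Confirm numerically:
  x=-7.733: |R|=0.94579 <1
  x=-4.490: |R|=0.64654 <1
  x=-3.531: |R|=0.49741 <1
  x=-8.992: |R|=1.01684 >1
  x=-8.962: |R|=1.01533 >1
Stable set (-8.6667, 0).

left endpoint -8.6667.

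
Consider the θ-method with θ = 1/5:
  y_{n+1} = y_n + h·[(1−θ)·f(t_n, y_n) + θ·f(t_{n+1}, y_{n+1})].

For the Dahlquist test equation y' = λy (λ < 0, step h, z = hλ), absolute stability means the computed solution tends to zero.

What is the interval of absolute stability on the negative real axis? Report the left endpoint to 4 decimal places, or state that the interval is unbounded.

Set f=λy, z=hλ:
  y_{n+1} = y_n + z·[4/5·y_n + 1/5·y_{n+1}] ⇒ (1 − 1/5z)y_{n+1} = (1 + 4/5z)y_n
  Hence R(z) = (1 + 4/5z)/(1 − 1/5z).

Find x<0 with |R(x)|<1.
x=-1.7: |R|=0.2687
R=−1: 1+4/5x = −1+1/5x ⇒ -3/5x=2 ⇒ x=2/(-3/5)=-3.3333
Confirm numerically:
  x=-3.035: |R|=0.88861 <1
  x=-2.843: |R|=0.81244 <1
  x=-2.672: |R|=0.74140 <1
  x=-1.865: |R|=0.35834 <1
  x=-3.741: |R|=1.13992 >1
  x=-3.623: |R|=1.10078 >1
  x=-3.417: |R|=1.02982 >1
So |R|<1 on (-3.3333, 0).

(-3.3333, 0).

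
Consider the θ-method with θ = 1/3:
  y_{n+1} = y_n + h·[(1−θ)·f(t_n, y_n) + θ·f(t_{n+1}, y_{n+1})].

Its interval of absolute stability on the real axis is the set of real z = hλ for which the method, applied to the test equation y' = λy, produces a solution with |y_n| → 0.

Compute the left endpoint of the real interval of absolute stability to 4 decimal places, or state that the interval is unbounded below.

left endpoint -6.0000.

Set f=λy, z=hλ:
  y_{n+1} = y_n + z·[2/3·y_n + 1/3·y_{n+1}] ⇒ (1 − 1/3z)y_{n+1} = (1 + 2/3z)y_n
  Hence R(z) = (1 + 2/3z)/(1 − 1/3z).

Need |R(x)|<1, x<0.
x=-0.55: |R|=0.5352
R=−1: 1+2/3x = −1+1/3x ⇒ -1/3x=2 ⇒ x=2/(-1/3)=-6.0000
Confirm numerically:
  x=-5.594: |R|=0.95276 <1
  x=-4.458: |R|=0.79324 <1
  x=-4.016: |R|=0.71722 <1
  x=-2.874: |R|=0.46782 <1
  x=-6.555: |R|=1.05808 >1
  x=-6.423: |R|=1.04489 >1
So |R|<1 on (-6.0000, 0).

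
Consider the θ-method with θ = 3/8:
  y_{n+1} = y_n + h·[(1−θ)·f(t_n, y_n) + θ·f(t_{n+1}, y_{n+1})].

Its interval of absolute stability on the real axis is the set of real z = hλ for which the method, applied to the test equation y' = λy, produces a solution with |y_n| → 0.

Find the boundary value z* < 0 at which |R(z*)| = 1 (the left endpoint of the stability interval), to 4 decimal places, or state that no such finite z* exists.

left endpoint -8.0000.

With y'=λy (z=hλ):
  y_{n+1} = y_n + z·[5/8·y_n + 3/8·y_{n+1}] ⇒ (1 − 3/8z)y_{n+1} = (1 + 5/8z)y_n
  so R(z) = (1 + 5/8z)/(1 − 3/8z).

Boundary: |R(x)|=1, x<0.
x=-0.98: |R|=0.2834
R=−1: 1+5/8x = −1+3/8x ⇒ -1/4x=2 ⇒ x=2/(-1/4)=-8.0000
Confirm numerically:
  x=-7.324: |R|=0.95489 <1
  x=-4.401: |R|=0.66052 <1
  x=-3.232: |R|=0.46112 <1
  x=-8.331: |R|=1.02006 >1
  x=-8.180: |R|=1.01106 >1
  x=-8.126: |R|=1.00778 >1
Stable set (-8.0000, 0).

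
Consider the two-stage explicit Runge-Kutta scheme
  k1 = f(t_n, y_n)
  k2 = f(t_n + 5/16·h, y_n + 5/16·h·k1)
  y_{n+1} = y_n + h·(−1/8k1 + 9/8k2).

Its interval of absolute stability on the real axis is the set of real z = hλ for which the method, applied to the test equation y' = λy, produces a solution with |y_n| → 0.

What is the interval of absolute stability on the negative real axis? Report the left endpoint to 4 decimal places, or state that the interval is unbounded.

z∈(-2.8444,0).

With y'=λy (z=hλ):
  k1=λy_n ⇒ h·k1=z·y_n;  k2=λ(1+5/16z)y_n ⇒ h·k2=z(1+5/16z)y_n
  y_{n+1}/y_n = 1 − 1/8z + 9/8z(1+5/16z) = 1 + z + 45/128z²
  so R(z) = 1 + z + 45/128z².

Solve |R(x)|<1 on ℝ⁻.
x=-0.91: |R|=0.3811
R=1: x+45/128x²=0 ⇒ x=−128/45=-2.8444; min R=1−1/(4·45/128)=0.2889>−1
Confirm numerically:
  x=-2.495: |R|=0.69349 <1
  x=-2.296: |R|=0.55730 <1
  x=-1.976: |R|=0.39670 <1
  x=-1.945: |R|=0.38497 <1
  x=-3.221: |R|=1.42641 >1
  x=-3.115: |R|=1.29629 >1
  x=-2.968: |R|=1.12892 >1
Interval (-2.8444, 0).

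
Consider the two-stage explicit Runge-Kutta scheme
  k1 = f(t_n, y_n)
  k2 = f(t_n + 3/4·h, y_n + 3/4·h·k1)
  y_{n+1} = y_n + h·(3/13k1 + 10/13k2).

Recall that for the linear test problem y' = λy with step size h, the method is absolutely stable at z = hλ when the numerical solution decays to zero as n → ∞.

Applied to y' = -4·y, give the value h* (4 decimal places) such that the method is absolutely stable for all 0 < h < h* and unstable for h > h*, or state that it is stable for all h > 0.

(-1.7333,0); λ=-4 ⇒ h* = (26/15)/4 = 0.4333.

On y'=λy, z=hλ:
  k1=λy_n ⇒ h·k1=z·y_n;  k2=λ(1+3/4z)y_n ⇒ h·k2=z(1+3/4z)y_n
  y_{n+1}/y_n = 1 + 3/13z + 10/13z(1+3/4z) = 1 + z + 15/26z²
  Hence R(z) = 1 + z + 15/26z².

Need |R(x)|<1, x<0.
x=-1.73: |R|=0.9967
R=1: x+15/26x²=0 ⇒ x=−26/15=-1.7333; min R=1−1/(4·15/26)=0.5667>−1
Confirm numerically:
  x=-1.702: |R|=0.96923 <1
  x=-1.361: |R|=0.70765 <1
  x=-1.247: |R|=0.65012 <1
  x=-2.306: |R|=1.76187 >1
  x=-1.872: |R|=1.14976 >1
  x=-1.782: |R|=1.05003 >1
Interval (-1.7333, 0).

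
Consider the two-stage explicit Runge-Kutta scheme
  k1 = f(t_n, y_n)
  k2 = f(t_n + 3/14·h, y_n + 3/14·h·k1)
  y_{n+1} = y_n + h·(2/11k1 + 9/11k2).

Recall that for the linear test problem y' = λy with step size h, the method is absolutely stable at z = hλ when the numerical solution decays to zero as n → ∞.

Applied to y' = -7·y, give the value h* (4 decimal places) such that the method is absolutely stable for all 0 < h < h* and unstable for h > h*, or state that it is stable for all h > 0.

Set f=λy, z=hλ:
  k1=λy_n ⇒ h·k1=z·y_n;  k2=λ(1+3/14z)y_n ⇒ h·k2=z(1+3/14z)y_n
  y_{n+1}/y_n = 1 + 2/11z + 9/11z(1+3/14z) = 1 + z + 27/154z²
  R(z) = 1 + z + 27/154z².

Solve |R(x)|<1 on ℝ⁻.
x=-1.14: |R|=0.0879
R=1: x+27/154x²=0 ⇒ x=−154/27=-5.7037; min R=1−1/(4·27/154)=-0.4259>−1
Confirm numerically:
  x=-4.550: |R|=0.07966 <1
  x=-3.985: |R|=0.20080 <1
  x=-3.914: |R|=0.22813 <1
  x=-6.280: |R|=1.63452 >1
  x=-5.910: |R|=1.21376 >1
  x=-5.727: |R|=1.02339 >1
So |R|<1 on (-5.7037, 0).

(-5.7037,0); λ=-7 ⇒ h* = (154/27)/7 = 0.8148.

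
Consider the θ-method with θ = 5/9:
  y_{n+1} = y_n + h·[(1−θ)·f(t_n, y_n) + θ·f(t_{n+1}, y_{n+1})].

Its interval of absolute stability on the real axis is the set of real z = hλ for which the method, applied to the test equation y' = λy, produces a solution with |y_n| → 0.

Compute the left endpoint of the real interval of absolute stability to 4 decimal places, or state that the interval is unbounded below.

(−∞, 0) — no finite endpoint.

Test eqn y'=λy, z=hλ:
  y_{n+1} = y_n + z·[4/9·y_n + 5/9·y_{n+1}] ⇒ (1 − 5/9z)y_{n+1} = (1 + 4/9z)y_n
  R(z) = (1 + 4/9z)/(1 − 5/9z).

Solve |R(x)|<1 on ℝ⁻.
x=-1.6: |R|=0.1529
x=-2: |R|=0.0526
x=-10: |R|=0.5254
x=-100: |R|=0.7682
θ=5/9≥1/2 ⇒ |1+4/9x|<|1−5/9x| ∀x<0 ⇒ interval (−∞,0).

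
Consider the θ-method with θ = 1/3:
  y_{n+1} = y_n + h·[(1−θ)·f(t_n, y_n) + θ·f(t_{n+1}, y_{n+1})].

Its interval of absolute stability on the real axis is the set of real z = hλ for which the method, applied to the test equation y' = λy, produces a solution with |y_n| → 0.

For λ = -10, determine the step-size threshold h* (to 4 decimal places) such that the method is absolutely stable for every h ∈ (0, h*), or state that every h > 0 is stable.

(-6.0000,0); λ=-10 ⇒ h* = (6)/10 = 0.6000.

Test eqn y'=λy, z=hλ:
  y_{n+1} = y_n + z·[2/3·y_n + 1/3·y_{n+1}] ⇒ (1 − 1/3z)y_{n+1} = (1 + 2/3z)y_n
  so R(z) = (1 + 2/3z)/(1 − 1/3z).

Boundary: |R(x)|=1, x<0.
x=-0.54: |R|=0.5424
R=−1: 1+2/3x = −1+1/3x ⇒ -1/3x=2 ⇒ x=2/(-1/3)=-6.0000
Confirm numerically:
  x=-5.667: |R|=0.96158 <1
  x=-4.693: |R|=0.83011 <1
  x=-3.557: |R|=0.62742 <1
  x=-6.344: |R|=1.03682 >1
  x=-6.178: |R|=1.01939 >1
  x=-6.177: |R|=1.01929 >1
Interval (-6.0000, 0).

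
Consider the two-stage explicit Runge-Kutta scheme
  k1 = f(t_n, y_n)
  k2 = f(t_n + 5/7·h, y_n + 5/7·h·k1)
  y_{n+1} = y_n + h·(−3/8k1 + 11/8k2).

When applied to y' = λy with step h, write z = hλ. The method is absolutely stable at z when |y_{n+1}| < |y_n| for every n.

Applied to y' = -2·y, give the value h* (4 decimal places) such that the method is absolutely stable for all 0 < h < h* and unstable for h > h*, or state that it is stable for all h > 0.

(-1.0182,0); λ=-2 ⇒ h* = (56/55)/2 = 0.5091.

Set f=λy, z=hλ:
  k1=λy_n ⇒ h·k1=z·y_n;  k2=λ(1+5/7z)y_n ⇒ h·k2=z(1+5/7z)y_n
  y_{n+1}/y_n = 1 − 3/8z + 11/8z(1+5/7z) = 1 + z + 55/56z²
  R(z) = 1 + z + 55/56z².

Boundary: |R(x)|=1, x<0.
x=-1.77: |R|=2.3070
R=1: x+55/56x²=0 ⇒ x=−56/55=-1.0182; min R=1−1/(4·55/56)=0.7455>−1
Confirm numerically:
  x=-0.891: |R|=0.88870 <1
  x=-0.844: |R|=0.85562 <1
  x=-0.542: |R|=0.74652 <1
  x=-0.432: |R|=0.75129 <1
  x=-1.554: |R|=1.81779 >1
  x=-1.357: |R|=1.45157 >1
  x=-1.188: |R|=1.19814 >1
Interval (-1.0182, 0).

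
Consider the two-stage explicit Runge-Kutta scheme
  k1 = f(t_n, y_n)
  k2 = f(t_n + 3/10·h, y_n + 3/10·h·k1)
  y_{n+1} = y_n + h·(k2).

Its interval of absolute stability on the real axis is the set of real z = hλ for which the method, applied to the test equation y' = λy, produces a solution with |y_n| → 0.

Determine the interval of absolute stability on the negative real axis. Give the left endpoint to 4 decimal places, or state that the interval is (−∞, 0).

Test eqn y'=λy, z=hλ:
  k1=λy_n ⇒ h·k1=z·y_n;  k2=λ(1+3/10z)y_n ⇒ h·k2=z(1+3/10z)y_n
  y_{n+1}/y_n = 1 + z(1+3/10z) = 1 + z + 3/10z²
  Hence R(z) = 1 + z + 3/10z².

Solve |R(x)|<1 on ℝ⁻.
x=-1.44: |R|=0.1821
R=1: x+3/10x²=0 ⇒ x=−10/3=-3.3333; min R=1−1/(4·3/10)=0.1667>−1
Confirm numerically:
  x=-3.186: |R|=0.85918 <1
  x=-2.951: |R|=0.66152 <1
  x=-2.376: |R|=0.31761 <1
  x=-2.135: |R|=0.23247 <1
  x=-3.864: |R|=1.61515 >1
  x=-3.839: |R|=1.58238 >1
  x=-3.809: |R|=1.54354 >1
So |R|<1 on (-3.3333, 0).

(-3.3333, 0).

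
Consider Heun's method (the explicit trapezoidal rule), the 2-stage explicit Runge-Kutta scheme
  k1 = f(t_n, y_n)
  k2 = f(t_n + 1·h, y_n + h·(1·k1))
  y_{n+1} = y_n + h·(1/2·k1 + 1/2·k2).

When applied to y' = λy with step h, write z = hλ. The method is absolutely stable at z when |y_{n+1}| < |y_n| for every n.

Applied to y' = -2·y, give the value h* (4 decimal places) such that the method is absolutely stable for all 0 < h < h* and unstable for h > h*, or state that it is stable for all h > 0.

With y'=λy (z=hλ):
  order 2, 2-stage ⇒ R(z)=1+z+z^2/2
  (e.g. R(-1.53)=0.64045, |R|=0.64045)

Find x<0 with |R(x)|<1.
x=-1.53: |R|=0.6404
|R(-1.66)|=0.7178 |R(-0.92)|=0.5032 |R(-0.67)|=0.5544
Bisect:
  x_lo=-2.8889 |R|=2.2840  x_hi=-0.1518 |R|=0.8597
  mid=-1.52039 |R|=0.63540 →hi
  mid=-2.20467 |R|=1.22561 →lo
  mid=-1.86253 |R|=0.87198 →hi
  mid=-2.03360 |R|=1.03416 →lo
  mid=-1.94806 |R|=0.94941 →hi
  mid=-1.99083 |R|=0.99087 →hi
  mid=-2.01221 |R|=1.01229 →lo
  mid=-2.00152 |R|=1.00152 →lo
  ...
  [-2.00002,-1.99985] ⇒ x*=-2.0000
Stable set (-2.0000, 0).

(-2.0000,0); λ=-2 ⇒ h* = 1.0000.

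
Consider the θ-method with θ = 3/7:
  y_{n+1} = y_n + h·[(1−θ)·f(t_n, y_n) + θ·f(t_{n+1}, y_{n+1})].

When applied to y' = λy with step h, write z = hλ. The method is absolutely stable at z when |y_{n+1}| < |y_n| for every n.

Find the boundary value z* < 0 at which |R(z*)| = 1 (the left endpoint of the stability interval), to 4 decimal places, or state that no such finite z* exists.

z* = -14.0000.

On y'=λy, z=hλ:
  y_{n+1} = y_n + z·[4/7·y_n + 3/7·y_{n+1}] ⇒ (1 − 3/7z)y_{n+1} = (1 + 4/7z)y_n
  Hence R(z) = (1 + 4/7z)/(1 − 3/7z).

Solve |R(x)|<1 on ℝ⁻.
x=-1.79: |R|=0.0129
R=−1: 1+4/7x = −1+3/7x ⇒ -1/7x=2 ⇒ x=2/(-1/7)=-14.0000
Confirm numerically:
  x=-13.521: |R|=0.98993 <1
  x=-11.421: |R|=0.93750 <1
  x=-8.444: |R|=0.82816 <1
  x=-14.286: |R|=1.00574 >1
  x=-14.244: |R|=1.00491 >1
  x=-14.135: |R|=1.00273 >1
Stable set (-14.0000, 0).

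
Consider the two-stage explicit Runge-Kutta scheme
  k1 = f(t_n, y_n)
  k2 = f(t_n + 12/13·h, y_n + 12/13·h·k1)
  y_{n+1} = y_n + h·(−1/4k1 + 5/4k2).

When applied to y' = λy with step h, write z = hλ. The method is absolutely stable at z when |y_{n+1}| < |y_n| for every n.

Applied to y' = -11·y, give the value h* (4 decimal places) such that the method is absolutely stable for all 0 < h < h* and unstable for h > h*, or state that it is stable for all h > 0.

(-0.8667,0); λ=-11 ⇒ h* = (13/15)/11 = 0.0788.

Set f=λy, z=hλ:
  k1=λy_n ⇒ h·k1=z·y_n;  k2=λ(1+12/13z)y_n ⇒ h·k2=z(1+12/13z)y_n
  y_{n+1}/y_n = 1 − 1/4z + 5/4z(1+12/13z) = 1 + z + 15/13z²
  R(z) = 1 + z + 15/13z².

Need |R(x)|<1, x<0.
x=-0.72: |R|=0.8782
R=1: x+15/13x²=0 ⇒ x=−13/15=-0.8667; min R=1−1/(4·15/13)=0.7833>−1
Confirm numerically:
  x=-0.702: |R|=0.86662 <1
  x=-0.648: |R|=0.83650 <1
  x=-0.625: |R|=0.82572 <1
  x=-0.616: |R|=0.82183 <1
  x=-1.434: |R|=1.93872 >1
  x=-1.423: |R|=1.91346 >1
So |R|<1 on (-0.8667, 0).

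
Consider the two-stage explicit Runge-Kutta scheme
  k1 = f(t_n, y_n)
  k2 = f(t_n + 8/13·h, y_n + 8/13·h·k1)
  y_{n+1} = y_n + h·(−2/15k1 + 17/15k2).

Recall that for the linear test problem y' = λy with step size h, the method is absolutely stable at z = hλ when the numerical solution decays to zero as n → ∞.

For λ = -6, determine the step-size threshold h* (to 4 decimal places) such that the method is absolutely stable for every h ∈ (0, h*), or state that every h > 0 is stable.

With y'=λy (z=hλ):
  k1=λy_n ⇒ h·k1=z·y_n;  k2=λ(1+8/13z)y_n ⇒ h·k2=z(1+8/13z)y_n
  y_{n+1}/y_n = 1 − 2/15z + 17/15z(1+8/13z) = 1 + z + 136/195z²
  R(z) = 1 + z + 136/195z².

Boundary: |R(x)|=1, x<0.
x=-0.34: |R|=0.7406
R=1: x+136/195x²=0 ⇒ x=−195/136=-1.4338; min R=1−1/(4·136/195)=0.6415>−1
Confirm numerically:
  x=-1.213: |R|=0.81319 <1
  x=-0.960: |R|=0.68276 <1
  x=-0.660: |R|=0.64380 <1
  x=-2.028: |R|=1.84040 >1
  x=-1.896: |R|=1.61115 >1
Interval (-1.4338, 0).

(-1.4338,0); λ=-6 ⇒ h* = (195/136)/6 = 0.2390.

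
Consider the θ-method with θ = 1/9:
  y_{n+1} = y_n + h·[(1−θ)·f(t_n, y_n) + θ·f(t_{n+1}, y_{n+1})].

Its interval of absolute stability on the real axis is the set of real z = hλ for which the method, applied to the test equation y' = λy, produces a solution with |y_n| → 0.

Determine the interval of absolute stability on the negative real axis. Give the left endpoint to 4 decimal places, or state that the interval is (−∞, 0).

Set f=λy, z=hλ:
  y_{n+1} = y_n + z·[8/9·y_n + 1/9·y_{n+1}] ⇒ (1 − 1/9z)y_{n+1} = (1 + 8/9z)y_n
  R(z) = (1 + 8/9z)/(1 − 1/9z).

Find x<0 with |R(x)|<1.
x=-0.96: |R|=0.1325
R=−1: 1+8/9x = −1+1/9x ⇒ -7/9x=2 ⇒ x=2/(-7/9)=-2.5714
Confirm numerically:
  x=-1.819: |R|=0.51317 <1
  x=-1.218: |R|=0.07281 <1
  x=-1.178: |R|=0.04166 <1
  x=-1.103: |R|=0.01742 <1
  x=-3.016: |R|=1.25899 >1
  x=-2.901: |R|=1.19385 >1
  x=-2.626: |R|=1.03286 >1
Interval (-2.5714, 0).

(-2.5714, 0).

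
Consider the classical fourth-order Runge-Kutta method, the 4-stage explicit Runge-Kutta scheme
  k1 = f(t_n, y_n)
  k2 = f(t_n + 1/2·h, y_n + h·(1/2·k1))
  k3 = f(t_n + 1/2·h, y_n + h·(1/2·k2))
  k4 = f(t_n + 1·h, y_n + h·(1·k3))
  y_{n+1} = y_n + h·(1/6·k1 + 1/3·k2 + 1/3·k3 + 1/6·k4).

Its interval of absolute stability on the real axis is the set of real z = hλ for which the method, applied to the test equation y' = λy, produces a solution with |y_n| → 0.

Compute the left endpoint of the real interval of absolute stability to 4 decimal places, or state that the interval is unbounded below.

z* = -2.7853.

On y'=λy, z=hλ:
  order 4, 4-stage ⇒ R(z)=1+z+z^2/2+z^3/6+z^4/24
  (e.g. R(-1.12)=0.33861, |R|=0.33861)

Find x<0 with |R(x)|<1.
x=-1.12: |R|=0.3386
|R(-2.98)|=1.3355 |R(-2.28)|=0.4698 |R(-0.81)|=0.4474
Bisect:
  x_lo=-3.5599 |R|=2.9494  x_hi=-0.1142 |R|=0.8921
  mid=-1.83706 |R|=0.29160 →hi
  mid=-2.69850 |R|=0.87684 →hi
  mid=-3.12922 |R|=1.65504 →lo
  mid=-2.91386 |R|=1.21178 →lo
  mid=-2.80618 |R|=1.03195 →lo
  mid=-2.75234 |R|=0.95144 →hi
  mid=-2.77926 |R|=0.99094 →hi
  mid=-2.79272 |R|=1.01125 →lo
  mid=-2.78599 |R|=1.00105 →lo
  ...
  [-2.78536,-2.78515] ⇒ x*=-2.7853
Interval (-2.7853, 0).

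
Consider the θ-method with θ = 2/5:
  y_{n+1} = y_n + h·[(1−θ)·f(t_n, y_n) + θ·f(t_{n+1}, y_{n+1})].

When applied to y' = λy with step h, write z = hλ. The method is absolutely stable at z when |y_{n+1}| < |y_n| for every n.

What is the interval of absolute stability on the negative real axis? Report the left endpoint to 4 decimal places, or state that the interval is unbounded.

Set f=λy, z=hλ:
  y_{n+1} = y_n + z·[3/5·y_n + 2/5·y_{n+1}] ⇒ (1 − 2/5z)y_{n+1} = (1 + 3/5z)y_n
  R(z) = (1 + 3/5z)/(1 − 2/5z).

Find x<0 with |R(x)|<1.
x=-1.11: |R|=0.2313
R=−1: 1+3/5x = −1+2/5x ⇒ -1/5x=2 ⇒ x=2/(-1/5)=-10.0000
Confirm numerically:
  x=-8.222: |R|=0.91709 <1
  x=-6.998: |R|=0.84197 <1
  x=-6.616: |R|=0.81439 <1
  x=-4.023: |R|=0.54185 <1
  x=-10.228: |R|=1.00896 >1
  x=-10.145: |R|=1.00573 >1
  x=-10.095: |R|=1.00377 >1
So |R|<1 on (-10.0000, 0).

z∈(-10.0000,0).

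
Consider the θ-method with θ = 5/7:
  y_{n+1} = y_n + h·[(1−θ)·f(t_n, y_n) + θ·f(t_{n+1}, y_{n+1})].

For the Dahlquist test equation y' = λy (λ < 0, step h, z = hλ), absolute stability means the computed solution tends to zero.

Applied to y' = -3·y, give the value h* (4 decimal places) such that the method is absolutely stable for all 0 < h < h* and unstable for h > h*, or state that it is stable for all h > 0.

interval (−∞, 0). Any h>0 works for λ=-3.

With y'=λy (z=hλ):
  y_{n+1} = y_n + z·[2/7·y_n + 5/7·y_{n+1}] ⇒ (1 − 5/7z)y_{n+1} = (1 + 2/7z)y_n
  so R(z) = (1 + 2/7z)/(1 − 5/7z).

Need |R(x)|<1, x<0.
x=-1.24: |R|=0.3424
x=-2: |R|=0.1765
x=-10: |R|=0.2281
x=-100: |R|=0.3807
θ=5/7≥1/2 ⇒ |1+2/7x|<|1−5/7x| ∀x<0 ⇒ stable on all of ℝ⁻.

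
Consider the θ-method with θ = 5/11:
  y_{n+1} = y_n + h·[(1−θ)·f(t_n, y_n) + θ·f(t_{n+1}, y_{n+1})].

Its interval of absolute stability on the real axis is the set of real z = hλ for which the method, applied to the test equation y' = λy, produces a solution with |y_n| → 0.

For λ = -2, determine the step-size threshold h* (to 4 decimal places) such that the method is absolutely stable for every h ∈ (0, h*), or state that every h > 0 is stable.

(-22.0000,0); λ=-2 ⇒ h* = (22)/2 = 11.0000.

Set f=λy, z=hλ:
  y_{n+1} = y_n + z·[6/11·y_n + 5/11·y_{n+1}] ⇒ (1 − 5/11z)y_{n+1} = (1 + 6/11z)y_n
  R(z) = (1 + 6/11z)/(1 − 5/11z).

Need |R(x)|<1, x<0.
x=-1.32: |R|=0.1750
R=−1: 1+6/11x = −1+5/11x ⇒ -1/11x=2 ⇒ x=2/(-1/11)=-22.0000
Confirm numerically:
  x=-20.026: |R|=0.98224 <1
  x=-18.883: |R|=0.97043 <1
  x=-16.999: |R|=0.94790 <1
  x=-12.774: |R|=0.87677 <1
  x=-22.392: |R|=1.00319 >1
  x=-22.218: |R|=1.00179 >1
  x=-22.214: |R|=1.00175 >1
Stable set (-22.0000, 0).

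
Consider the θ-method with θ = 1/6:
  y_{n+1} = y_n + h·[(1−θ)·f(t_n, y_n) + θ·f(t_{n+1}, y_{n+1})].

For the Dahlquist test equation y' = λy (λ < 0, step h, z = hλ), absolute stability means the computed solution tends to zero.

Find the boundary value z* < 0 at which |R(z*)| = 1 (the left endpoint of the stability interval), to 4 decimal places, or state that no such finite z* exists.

left endpoint -3.0000.

On y'=λy, z=hλ:
  y_{n+1} = y_n + z·[5/6·y_n + 1/6·y_{n+1}] ⇒ (1 − 1/6z)y_{n+1} = (1 + 5/6z)y_n
  R(z) = (1 + 5/6z)/(1 − 1/6z).

Need |R(x)|<1, x<0.
x=-0.51: |R|=0.5300
R=−1: 1+5/6x = −1+1/6x ⇒ -2/3x=2 ⇒ x=2/(-2/3)=-3.0000
Confirm numerically:
  x=-2.199: |R|=0.60922 <1
  x=-1.782: |R|=0.37394 <1
  x=-1.466: |R|=0.17814 <1
  x=-3.533: |R|=1.22364 >1
  x=-3.118: |R|=1.05177 >1
So |R|<1 on (-3.0000, 0).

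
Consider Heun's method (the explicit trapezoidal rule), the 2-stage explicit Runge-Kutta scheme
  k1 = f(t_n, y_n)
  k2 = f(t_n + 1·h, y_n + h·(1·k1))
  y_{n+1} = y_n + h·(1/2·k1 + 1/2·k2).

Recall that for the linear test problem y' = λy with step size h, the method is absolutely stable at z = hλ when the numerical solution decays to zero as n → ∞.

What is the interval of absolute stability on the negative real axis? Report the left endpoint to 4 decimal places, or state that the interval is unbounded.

With y'=λy (z=hλ):
  order 2, 2-stage ⇒ R(z)=1+z+z^2/2
  (e.g. R(-1.24)=0.52880, |R|=0.52880)

Need |R(x)|<1, x<0.
x=-1.24: |R|=0.5288
|R(-1.9)|=0.9050 |R(-1.43)|=0.5924 |R(-1.3)|=0.5450
Bisect:
  x_lo=-2.5643 |R|=1.7235  x_hi=-0.1004 |R|=0.9046
  mid=-1.33236 |R|=0.55523 →hi
  mid=-1.94833 |R|=0.94967 →hi
  mid=-2.25632 |R|=1.28917 →lo
  mid=-2.10232 |R|=1.10756 →lo
  mid=-2.02533 |R|=1.02565 →lo
  mid=-1.98683 |R|=0.98692 →hi
  mid=-2.00608 |R|=1.00610 →lo
  mid=-1.99645 |R|=0.99646 →hi
  mid=-2.00127 |R|=1.00127 →lo
  ...
  [-2.00006,-1.99991] ⇒ x*=-2.0000
So |R|<1 on (-2.0000, 0).

(-2.0000, 0).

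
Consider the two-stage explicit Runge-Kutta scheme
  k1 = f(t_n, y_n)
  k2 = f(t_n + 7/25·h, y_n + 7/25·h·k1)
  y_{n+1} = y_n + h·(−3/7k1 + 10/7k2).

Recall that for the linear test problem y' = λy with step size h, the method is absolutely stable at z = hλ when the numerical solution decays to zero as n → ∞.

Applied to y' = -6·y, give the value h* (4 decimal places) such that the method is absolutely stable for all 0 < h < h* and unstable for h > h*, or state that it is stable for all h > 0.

Set f=λy, z=hλ:
  k1=λy_n ⇒ h·k1=z·y_n;  k2=λ(1+7/25z)y_n ⇒ h·k2=z(1+7/25z)y_n
  y_{n+1}/y_n = 1 − 3/7z + 10/7z(1+7/25z) = 1 + z + 2/5z²
  ⇒ R(z) = 1 + z + 2/5z².

Find x<0 with |R(x)|<1.
x=-0.61: |R|=0.5388
R=1: x+2/5x²=0 ⇒ x=−5/2=-2.5000; min R=1−1/(4·2/5)=0.3750>−1
Confirm numerically:
  x=-2.029: |R|=0.61774 <1
  x=-1.838: |R|=0.51330 <1
  x=-1.824: |R|=0.50679 <1
  x=-1.392: |R|=0.38307 <1
  x=-2.884: |R|=1.44298 >1
  x=-2.550: |R|=1.05100 >1
Stable set (-2.5000, 0).

(-2.5000,0); λ=-6 ⇒ h* = (5/2)/6 = 0.4167.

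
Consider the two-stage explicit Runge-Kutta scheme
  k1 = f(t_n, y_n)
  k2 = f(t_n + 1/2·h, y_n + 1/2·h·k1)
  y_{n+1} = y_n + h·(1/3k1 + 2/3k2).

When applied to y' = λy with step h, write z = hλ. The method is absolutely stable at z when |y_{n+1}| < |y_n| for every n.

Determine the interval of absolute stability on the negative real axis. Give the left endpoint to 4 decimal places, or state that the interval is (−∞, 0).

z∈(-3.0000,0).

With y'=λy (z=hλ):
  k1=λy_n ⇒ h·k1=z·y_n;  k2=λ(1+1/2z)y_n ⇒ h·k2=z(1+1/2z)y_n
  y_{n+1}/y_n = 1 + 1/3z + 2/3z(1+1/2z) = 1 + z + 1/3z²
  R(z) = 1 + z + 1/3z².

Need |R(x)|<1, x<0.
x=-0.91: |R|=0.3660
R=1: x+1/3x²=0 ⇒ x=−3=-3.0000; min R=1−1/(4·1/3)=0.2500>−1
Confirm numerically:
  x=-2.436: |R|=0.54203 <1
  x=-2.040: |R|=0.34720 <1
  x=-1.509: |R|=0.25003 <1
  x=-3.224: |R|=1.24073 >1
  x=-3.080: |R|=1.08213 >1
Stable set (-3.0000, 0).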